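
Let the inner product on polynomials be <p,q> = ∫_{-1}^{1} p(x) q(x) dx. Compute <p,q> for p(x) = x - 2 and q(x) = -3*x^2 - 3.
<p,q> = 16

Expand the product: p(x)·q(x) = -3*x^3 + 6*x^2 - 3*x + 6.
∫_{-1}^{1} of each monomial x^k gives [2/(k+1) if k even, 0 if k odd]. Integrating term-by-term (or equivalently evaluating the antiderivative F(x) = -3*x^4/4 + 2*x^3 - 3*x^2/2 + 6*x at the endpoints):
  F(1) − F(−1) = 23/4 − (-41/4) = 16.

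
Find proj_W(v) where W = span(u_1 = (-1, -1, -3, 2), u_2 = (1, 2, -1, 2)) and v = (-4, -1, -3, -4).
proj_W(v) = (-293/134, -241/67, -123/134, -85/67)

Set up U = [u_1 | ... | u_2] ∈ R^(4×2). The projector onto W = col(U) is P = U (U^T U)^(-1) U^T.
Compute U^T U =
  [15, 4]
  [4, 10],
and U^T v = (6, -11).
Solve U^T U · c = U^T v for the coefficients: c = (52/67, -189/134). The projection is proj_W(v) = U c.
Check: (v - proj_W(v)) · u_1 = 0  (should be 0).
Check: (v - proj_W(v)) · u_2 = 0  (should be 0).
Result: proj_W(v) = (-293/134, -241/67, -123/134, -85/67).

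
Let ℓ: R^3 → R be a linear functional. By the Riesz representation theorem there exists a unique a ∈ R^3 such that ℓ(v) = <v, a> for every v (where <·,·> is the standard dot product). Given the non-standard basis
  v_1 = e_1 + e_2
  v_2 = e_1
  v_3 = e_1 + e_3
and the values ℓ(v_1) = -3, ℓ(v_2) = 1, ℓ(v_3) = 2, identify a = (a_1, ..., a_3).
a = (1, -4, 1)

Write a = (a_1, ..., a_3) in the standard basis. For each basis vector v_i, ℓ(v_i) = <v_i, a> is a linear equation in the a_j's. Collect the n equations into a matrix system V a = ℓ, where row i of V is v_i (expressed in the standard basis). Since V is invertible (lower-triangular with 1s on the diagonal, up to permutation), solve by back-substitution:
  V =
[[1, 1, 0],
 [1, 0, 0],
 [1, 0, 1]]
  V a = (-3, 1, 2)
Solving gives a = (1, -4, 1).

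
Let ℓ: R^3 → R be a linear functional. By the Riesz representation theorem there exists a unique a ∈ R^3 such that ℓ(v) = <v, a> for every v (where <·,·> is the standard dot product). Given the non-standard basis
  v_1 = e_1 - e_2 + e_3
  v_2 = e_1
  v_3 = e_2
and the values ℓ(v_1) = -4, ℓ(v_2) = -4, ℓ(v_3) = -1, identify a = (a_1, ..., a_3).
a = (-4, -1, -1)

Write a = (a_1, ..., a_3) in the standard basis. For each basis vector v_i, ℓ(v_i) = <v_i, a> is a linear equation in the a_j's. Collect the n equations into a matrix system V a = ℓ, where row i of V is v_i (expressed in the standard basis). Since V is invertible (lower-triangular with 1s on the diagonal, up to permutation), solve by back-substitution:
  V =
[[1, -1, 1],
 [1, 0, 0],
 [0, 1, 0]]
  V a = (-4, -4, -1)
Solving gives a = (-4, -1, -1).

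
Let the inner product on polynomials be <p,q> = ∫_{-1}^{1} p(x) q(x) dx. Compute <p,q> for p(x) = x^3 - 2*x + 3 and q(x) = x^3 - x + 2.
<p,q> = 1304/105

Expand the product: p(x)·q(x) = x^6 - 3*x^4 + 5*x^3 + 2*x^2 - 7*x + 6.
∫_{-1}^{1} of each monomial x^k gives [2/(k+1) if k even, 0 if k odd]. Integrating term-by-term (or equivalently evaluating the antiderivative F(x) = x^7/7 - 3*x^5/5 + 5*x^4/4 + 2*x^3/3 - 7*x^2/2 + 6*x at the endpoints):
  F(1) − F(−1) = 1663/420 − (-3553/420) = 1304/105.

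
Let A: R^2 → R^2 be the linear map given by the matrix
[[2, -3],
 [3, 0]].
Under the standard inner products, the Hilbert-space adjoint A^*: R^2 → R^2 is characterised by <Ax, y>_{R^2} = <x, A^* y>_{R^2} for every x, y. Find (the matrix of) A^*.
A^* = A^T =
[[2, 3],
 [-3, 0]]

For real matrices with standard dot products, the defining identity <Ax, y> = <x, A^* y> gives (Ax)^T y = x^T (A^*) y, i.e. x^T A^T y = x^T (A^*) y. Since this holds for all x, y, we must have A^* = A^T. Therefore
A^* =
[[2, 3],
 [-3, 0]].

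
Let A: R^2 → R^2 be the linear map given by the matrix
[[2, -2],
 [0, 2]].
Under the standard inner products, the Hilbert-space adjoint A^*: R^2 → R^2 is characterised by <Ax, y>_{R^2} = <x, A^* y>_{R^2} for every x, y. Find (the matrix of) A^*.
A^* = A^T =
[[2, 0],
 [-2, 2]]

For real matrices with standard dot products, the defining identity <Ax, y> = <x, A^* y> gives (Ax)^T y = x^T (A^*) y, i.e. x^T A^T y = x^T (A^*) y. Since this holds for all x, y, we must have A^* = A^T. Therefore
A^* =
[[2, 0],
 [-2, 2]].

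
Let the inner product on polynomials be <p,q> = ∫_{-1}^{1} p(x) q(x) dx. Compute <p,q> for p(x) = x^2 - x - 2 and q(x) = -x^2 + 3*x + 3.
<p,q> = -166/15

Expand the product: p(x)·q(x) = -x^4 + 4*x^3 + 2*x^2 - 9*x - 6.
∫_{-1}^{1} of each monomial x^k gives [2/(k+1) if k even, 0 if k odd]. Integrating term-by-term (or equivalently evaluating the antiderivative F(x) = -x^5/5 + x^4 + 2*x^3/3 - 9*x^2/2 - 6*x at the endpoints):
  F(1) − F(−1) = -271/30 − (61/30) = -166/15.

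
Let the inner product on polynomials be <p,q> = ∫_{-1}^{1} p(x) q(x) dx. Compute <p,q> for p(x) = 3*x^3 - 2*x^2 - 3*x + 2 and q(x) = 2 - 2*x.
<p,q> = 104/15

Expand the product: p(x)·q(x) = -6*x^4 + 10*x^3 + 2*x^2 - 10*x + 4.
∫_{-1}^{1} of each monomial x^k gives [2/(k+1) if k even, 0 if k odd]. Integrating term-by-term (or equivalently evaluating the antiderivative F(x) = -6*x^5/5 + 5*x^4/2 + 2*x^3/3 - 5*x^2 + 4*x at the endpoints):
  F(1) − F(−1) = 29/30 − (-179/30) = 104/15.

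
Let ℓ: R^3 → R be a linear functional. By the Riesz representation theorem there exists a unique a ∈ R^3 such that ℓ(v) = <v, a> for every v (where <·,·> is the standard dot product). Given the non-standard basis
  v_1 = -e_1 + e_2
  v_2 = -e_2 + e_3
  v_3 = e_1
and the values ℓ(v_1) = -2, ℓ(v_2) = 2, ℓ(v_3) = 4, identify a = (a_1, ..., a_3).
a = (4, 2, 4)

Write a = (a_1, ..., a_3) in the standard basis. For each basis vector v_i, ℓ(v_i) = <v_i, a> is a linear equation in the a_j's. Collect the n equations into a matrix system V a = ℓ, where row i of V is v_i (expressed in the standard basis). Since V is invertible (lower-triangular with 1s on the diagonal, up to permutation), solve by back-substitution:
  V =
[[-1, 1, 0],
 [0, -1, 1],
 [1, 0, 0]]
  V a = (-2, 2, 4)
Solving gives a = (4, 2, 4).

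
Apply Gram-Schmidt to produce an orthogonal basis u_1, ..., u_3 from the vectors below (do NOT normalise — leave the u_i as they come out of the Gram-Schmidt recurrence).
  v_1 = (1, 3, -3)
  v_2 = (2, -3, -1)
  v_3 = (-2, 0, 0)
Orthogonal basis:
  u_1 = (1, 3, -3)
  u_2 = (42/19, -45/19, -31/19)
  u_3 = (-144/125, -12/25, -108/125)

Apply the Gram-Schmidt recurrence
  u_1 = v_1
  u_i = v_i − Σ_{j<i} ((v_i · u_j) / (u_j · u_j)) · u_j.

Step by step this gives:
  u_1 = (1, 3, -3)
  u_2 = (42/19, -45/19, -31/19)
  u_3 = (-144/125, -12/25, -108/125)

Orthogonality check:
  u_2 · u_1 = 0 (should be 0)
  u_3 · u_1 = 0 (should be 0)
  u_3 · u_2 = 0 (should be 0)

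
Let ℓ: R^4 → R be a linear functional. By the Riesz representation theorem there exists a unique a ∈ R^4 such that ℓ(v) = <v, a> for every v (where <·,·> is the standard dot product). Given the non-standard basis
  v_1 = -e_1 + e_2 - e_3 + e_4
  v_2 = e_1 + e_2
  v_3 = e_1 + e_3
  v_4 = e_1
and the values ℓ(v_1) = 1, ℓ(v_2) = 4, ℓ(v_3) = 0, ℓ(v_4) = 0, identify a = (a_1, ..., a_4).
a = (0, 4, 0, -3)

Write a = (a_1, ..., a_4) in the standard basis. For each basis vector v_i, ℓ(v_i) = <v_i, a> is a linear equation in the a_j's. Collect the n equations into a matrix system V a = ℓ, where row i of V is v_i (expressed in the standard basis). Since V is invertible (lower-triangular with 1s on the diagonal, up to permutation), solve by back-substitution:
  V =
[[-1, 1, -1, 1],
 [1, 1, 0, 0],
 [1, 0, 1, 0],
 [1, 0, 0, 0]]
  V a = (1, 4, 0, 0)
Solving gives a = (0, 4, 0, -3).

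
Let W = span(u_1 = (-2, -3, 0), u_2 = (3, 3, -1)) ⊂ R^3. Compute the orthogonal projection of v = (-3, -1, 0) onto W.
proj_W(v) = (-45/22, -18/11, 21/22)

Set up U = [u_1 | ... | u_2] ∈ R^(3×2). The projector onto W = col(U) is P = U (U^T U)^(-1) U^T.
Compute U^T U =
  [13, -15]
  [-15, 19],
and U^T v = (9, -12).
Solve U^T U · c = U^T v for the coefficients: c = (-9/22, -21/22). The projection is proj_W(v) = U c.
Check: (v - proj_W(v)) · u_1 = 0  (should be 0).
Check: (v - proj_W(v)) · u_2 = 0  (should be 0).
Result: proj_W(v) = (-45/22, -18/11, 21/22).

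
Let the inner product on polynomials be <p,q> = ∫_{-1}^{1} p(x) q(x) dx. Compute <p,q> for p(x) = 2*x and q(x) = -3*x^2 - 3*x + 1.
<p,q> = -4

Expand the product: p(x)·q(x) = -6*x^3 - 6*x^2 + 2*x.
∫_{-1}^{1} of each monomial x^k gives [2/(k+1) if k even, 0 if k odd]. Integrating term-by-term (or equivalently evaluating the antiderivative F(x) = -3*x^4/2 - 2*x^3 + x^2 at the endpoints):
  F(1) − F(−1) = -5/2 − (3/2) = -4.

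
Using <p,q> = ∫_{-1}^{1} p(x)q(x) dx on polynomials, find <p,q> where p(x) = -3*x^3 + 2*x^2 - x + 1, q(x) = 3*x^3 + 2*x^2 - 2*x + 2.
<p,q> = 1004/105

Expand the product: p(x)·q(x) = -9*x^6 + 7*x^4 - 9*x^3 + 8*x^2 - 4*x + 2.
∫_{-1}^{1} of each monomial x^k gives [2/(k+1) if k even, 0 if k odd]. Integrating term-by-term (or equivalently evaluating the antiderivative F(x) = -9*x^7/7 + 7*x^5/5 - 9*x^4/4 + 8*x^3/3 - 2*x^2 + 2*x at the endpoints):
  F(1) − F(−1) = 223/420 − (-3793/420) = 1004/105.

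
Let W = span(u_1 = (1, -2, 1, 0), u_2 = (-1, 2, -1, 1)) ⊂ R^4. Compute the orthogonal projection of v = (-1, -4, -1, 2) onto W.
proj_W(v) = (1, -2, 1, 2)

Set up U = [u_1 | ... | u_2] ∈ R^(4×2). The projector onto W = col(U) is P = U (U^T U)^(-1) U^T.
Compute U^T U =
  [6, -6]
  [-6, 7],
and U^T v = (6, -4).
Solve U^T U · c = U^T v for the coefficients: c = (3, 2). The projection is proj_W(v) = U c.
Check: (v - proj_W(v)) · u_1 = 0  (should be 0).
Check: (v - proj_W(v)) · u_2 = 0  (should be 0).
Result: proj_W(v) = (1, -2, 1, 2).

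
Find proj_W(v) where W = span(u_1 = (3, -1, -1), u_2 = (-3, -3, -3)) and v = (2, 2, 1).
proj_W(v) = (2, 3/2, 3/2)

Set up U = [u_1 | ... | u_2] ∈ R^(3×2). The projector onto W = col(U) is P = U (U^T U)^(-1) U^T.
Compute U^T U =
  [11, -3]
  [-3, 27],
and U^T v = (3, -15).
Solve U^T U · c = U^T v for the coefficients: c = (1/8, -13/24). The projection is proj_W(v) = U c.
Check: (v - proj_W(v)) · u_1 = 0  (should be 0).
Check: (v - proj_W(v)) · u_2 = 0  (should be 0).
Result: proj_W(v) = (2, 3/2, 3/2).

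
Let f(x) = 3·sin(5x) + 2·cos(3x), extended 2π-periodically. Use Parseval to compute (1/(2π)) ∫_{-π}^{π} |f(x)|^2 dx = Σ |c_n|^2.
Σ |c_n|^2 = 13/2

Expand |f|^2 and use orthogonality of {sin(nx), cos(mx)} on [-π, π]:
  ∫_{-π}^{π} sin(nx)^2 dx = π, ∫ cos(mx)^2 dx = π, and cross terms integrate to 0.
So ∫_{-π}^{π} f(x)^2 dx = 3^2 · π + 2^2 · π = (9 + 4)π.
Divide by 2π: (9 + 4)/2 = 13/2.
By Parseval, this equals Σ |c_n|^2.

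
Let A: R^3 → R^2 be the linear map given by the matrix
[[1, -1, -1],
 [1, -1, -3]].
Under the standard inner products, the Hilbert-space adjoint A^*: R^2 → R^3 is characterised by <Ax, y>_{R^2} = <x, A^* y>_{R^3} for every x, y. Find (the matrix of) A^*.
A^* = A^T =
[[1, 1],
 [-1, -1],
 [-1, -3]]

For real matrices with standard dot products, the defining identity <Ax, y> = <x, A^* y> gives (Ax)^T y = x^T (A^*) y, i.e. x^T A^T y = x^T (A^*) y. Since this holds for all x, y, we must have A^* = A^T. Therefore
A^* =
[[1, 1],
 [-1, -1],
 [-1, -3]].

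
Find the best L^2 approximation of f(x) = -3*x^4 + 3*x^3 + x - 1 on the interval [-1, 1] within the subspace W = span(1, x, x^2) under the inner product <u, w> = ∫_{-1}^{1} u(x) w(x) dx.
g(x) = -18*x^2/7 + 14*x/5 - 26/35

The best approximation g ∈ W is the orthogonal projection of f onto W. Writing g = a_0 + a_1 x + a_2 x^2, the coefficients solve the normal equations G · a = b where
  G_{ij} = <φ_i, φ_j> and b_i = <f, φ_i>, with φ_0 = 1, φ_1 = x, φ_2 = x^2.
G =
  [2, 0, 2/3]
  [0, 2/3, 0]
  [2/3, 0, 2/5],
b = (-16/5, 28/15, -32/21).
Solving gives a_0 = -26/35, a_1 = 14/5, a_2 = -18/7, so
  g(x) = -18*x^2/7 + 14*x/5 - 26/35.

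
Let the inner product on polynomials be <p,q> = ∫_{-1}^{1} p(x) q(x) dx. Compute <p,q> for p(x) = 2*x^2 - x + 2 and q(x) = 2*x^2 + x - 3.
<p,q> = -62/5

Expand the product: p(x)·q(x) = 4*x^4 - 3*x^2 + 5*x - 6.
∫_{-1}^{1} of each monomial x^k gives [2/(k+1) if k even, 0 if k odd]. Integrating term-by-term (or equivalently evaluating the antiderivative F(x) = 4*x^5/5 - x^3 + 5*x^2/2 - 6*x at the endpoints):
  F(1) − F(−1) = -37/10 − (87/10) = -62/5.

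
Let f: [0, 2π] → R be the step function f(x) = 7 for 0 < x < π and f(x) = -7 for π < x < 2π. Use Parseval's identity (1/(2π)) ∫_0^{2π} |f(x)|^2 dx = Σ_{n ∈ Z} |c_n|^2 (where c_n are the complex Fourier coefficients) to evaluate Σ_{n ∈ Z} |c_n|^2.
Σ |c_n|^2 = 49

Parseval equates the L^2 energy of f (normalised by 1/(2π)) with the ℓ^2 sum of its Fourier coefficients: (1/(2π)) ∫_0^{2π} |f|^2 = Σ |c_n|^2.
Compute the left side: (1/(2π)) [∫_0^π 7^2 dx + ∫_π^{2π} (-7)^2 dx] = (1/(2π)) · (49π + 49π) = (49 + 49)/2 = 49.
So Σ_{n ∈ Z} |c_n|^2 = 49.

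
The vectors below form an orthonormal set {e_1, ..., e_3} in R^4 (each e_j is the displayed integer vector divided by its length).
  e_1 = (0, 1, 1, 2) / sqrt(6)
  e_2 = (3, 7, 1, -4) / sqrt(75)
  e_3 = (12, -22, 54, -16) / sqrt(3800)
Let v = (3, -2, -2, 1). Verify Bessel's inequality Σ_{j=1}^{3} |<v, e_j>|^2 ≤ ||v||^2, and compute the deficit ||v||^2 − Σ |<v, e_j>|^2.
Σ |<v, e_j>|^2 = 53/19; ||v||^2 = 18; deficit = 289/19

Write each e_j = u_j / sqrt(<u_j, u_j>) where u_j is the displayed integer vector. Then <v, e_j> = <v, u_j> / sqrt(<u_j, u_j>), so |<v, e_j>|^2 = <v, u_j>^2 / <u_j, u_j>.
Coefficients: <v, e_1> = -2/sqrt(6), <v, e_2> = -11/sqrt(75), <v, e_3> = -44/sqrt(3800).
Square and sum: Σ |<v, e_j>|^2 = 53/19.
Compute ||v||^2 = v·v = 18.
Deficit = 18 − 53/19 = 289/19 ≥ 0, confirming Bessel's inequality. (The deficit equals ||v − Σ <v,e_j> e_j||^2, the squared distance from v to span{e_j}.)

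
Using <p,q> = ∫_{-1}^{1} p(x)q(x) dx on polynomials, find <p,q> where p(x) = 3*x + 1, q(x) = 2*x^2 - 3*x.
<p,q> = -14/3

Expand the product: p(x)·q(x) = 6*x^3 - 7*x^2 - 3*x.
∫_{-1}^{1} of each monomial x^k gives [2/(k+1) if k even, 0 if k odd]. Integrating term-by-term (or equivalently evaluating the antiderivative F(x) = 3*x^4/2 - 7*x^3/3 - 3*x^2/2 at the endpoints):
  F(1) − F(−1) = -7/3 − (7/3) = -14/3.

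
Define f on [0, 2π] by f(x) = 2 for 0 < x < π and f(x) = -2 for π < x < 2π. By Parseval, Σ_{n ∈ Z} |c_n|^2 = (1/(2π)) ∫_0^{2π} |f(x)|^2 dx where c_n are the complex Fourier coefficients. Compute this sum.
Σ |c_n|^2 = 4

Parseval equates the L^2 energy of f (normalised by 1/(2π)) with the ℓ^2 sum of its Fourier coefficients: (1/(2π)) ∫_0^{2π} |f|^2 = Σ |c_n|^2.
Compute the left side: (1/(2π)) [∫_0^π 2^2 dx + ∫_π^{2π} (-2)^2 dx] = (1/(2π)) · (4π + 4π) = (4 + 4)/2 = 4.
So Σ_{n ∈ Z} |c_n|^2 = 4.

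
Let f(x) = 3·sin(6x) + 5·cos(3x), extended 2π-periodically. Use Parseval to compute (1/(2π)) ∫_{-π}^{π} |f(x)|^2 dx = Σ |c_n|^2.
Σ |c_n|^2 = 17

Expand |f|^2 and use orthogonality of {sin(nx), cos(mx)} on [-π, π]:
  ∫_{-π}^{π} sin(nx)^2 dx = π, ∫ cos(mx)^2 dx = π, and cross terms integrate to 0.
So ∫_{-π}^{π} f(x)^2 dx = 3^2 · π + 5^2 · π = (9 + 25)π.
Divide by 2π: (9 + 25)/2 = 17.
By Parseval, this equals Σ |c_n|^2.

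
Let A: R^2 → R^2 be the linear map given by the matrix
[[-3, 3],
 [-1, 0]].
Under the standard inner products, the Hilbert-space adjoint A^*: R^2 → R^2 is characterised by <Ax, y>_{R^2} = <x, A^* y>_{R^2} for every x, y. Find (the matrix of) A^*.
A^* = A^T =
[[-3, -1],
 [3, 0]]

For real matrices with standard dot products, the defining identity <Ax, y> = <x, A^* y> gives (Ax)^T y = x^T (A^*) y, i.e. x^T A^T y = x^T (A^*) y. Since this holds for all x, y, we must have A^* = A^T. Therefore
A^* =
[[-3, -1],
 [3, 0]].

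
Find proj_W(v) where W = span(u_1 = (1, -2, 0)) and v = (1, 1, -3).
proj_W(v) = (-1/5, 2/5, 0)

Set up U = [u_1 | ... | u_1] ∈ R^(3×1). The projector onto W = col(U) is P = U (U^T U)^(-1) U^T.
Compute U^T U =
  [5],
and U^T v = (-1).
Solve U^T U · c = U^T v for the coefficients: c = (-1/5). The projection is proj_W(v) = U c.
Check: (v - proj_W(v)) · u_1 = 0  (should be 0).
Result: proj_W(v) = (-1/5, 2/5, 0).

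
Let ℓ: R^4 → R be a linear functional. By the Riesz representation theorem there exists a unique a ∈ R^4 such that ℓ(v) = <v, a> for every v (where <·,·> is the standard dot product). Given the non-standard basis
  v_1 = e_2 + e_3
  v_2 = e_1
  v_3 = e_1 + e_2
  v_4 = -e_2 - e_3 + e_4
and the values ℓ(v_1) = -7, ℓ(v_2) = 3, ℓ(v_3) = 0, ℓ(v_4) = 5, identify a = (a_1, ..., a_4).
a = (3, -3, -4, -2)

Write a = (a_1, ..., a_4) in the standard basis. For each basis vector v_i, ℓ(v_i) = <v_i, a> is a linear equation in the a_j's. Collect the n equations into a matrix system V a = ℓ, where row i of V is v_i (expressed in the standard basis). Since V is invertible (lower-triangular with 1s on the diagonal, up to permutation), solve by back-substitution:
  V =
[[0, 1, 1, 0],
 [1, 0, 0, 0],
 [1, 1, 0, 0],
 [0, -1, -1, 1]]
  V a = (-7, 3, 0, 5)
Solving gives a = (3, -3, -4, -2).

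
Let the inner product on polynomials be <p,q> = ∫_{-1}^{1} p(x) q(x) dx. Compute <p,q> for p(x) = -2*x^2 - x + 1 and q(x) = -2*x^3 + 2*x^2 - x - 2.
<p,q> = -2/15

Expand the product: p(x)·q(x) = 4*x^5 - 2*x^4 - 2*x^3 + 7*x^2 + x - 2.
∫_{-1}^{1} of each monomial x^k gives [2/(k+1) if k even, 0 if k odd]. Integrating term-by-term (or equivalently evaluating the antiderivative F(x) = 2*x^6/3 - 2*x^5/5 - x^4/2 + 7*x^3/3 + x^2/2 - 2*x at the endpoints):
  F(1) − F(−1) = 3/5 − (11/15) = -2/15.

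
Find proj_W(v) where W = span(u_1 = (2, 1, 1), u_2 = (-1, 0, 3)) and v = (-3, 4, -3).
proj_W(v) = (-57/59, -44/59, -137/59)

Set up U = [u_1 | ... | u_2] ∈ R^(3×2). The projector onto W = col(U) is P = U (U^T U)^(-1) U^T.
Compute U^T U =
  [6, 1]
  [1, 10],
and U^T v = (-5, -6).
Solve U^T U · c = U^T v for the coefficients: c = (-44/59, -31/59). The projection is proj_W(v) = U c.
Check: (v - proj_W(v)) · u_1 = 0  (should be 0).
Check: (v - proj_W(v)) · u_2 = 0  (should be 0).
Result: proj_W(v) = (-57/59, -44/59, -137/59).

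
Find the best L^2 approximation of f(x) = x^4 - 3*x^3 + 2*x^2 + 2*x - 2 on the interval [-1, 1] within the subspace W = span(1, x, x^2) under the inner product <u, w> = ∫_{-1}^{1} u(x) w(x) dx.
g(x) = 20*x^2/7 + x/5 - 73/35

The best approximation g ∈ W is the orthogonal projection of f onto W. Writing g = a_0 + a_1 x + a_2 x^2, the coefficients solve the normal equations G · a = b where
  G_{ij} = <φ_i, φ_j> and b_i = <f, φ_i>, with φ_0 = 1, φ_1 = x, φ_2 = x^2.
G =
  [2, 0, 2/3]
  [0, 2/3, 0]
  [2/3, 0, 2/5],
b = (-34/15, 2/15, -26/105).
Solving gives a_0 = -73/35, a_1 = 1/5, a_2 = 20/7, so
  g(x) = 20*x^2/7 + x/5 - 73/35.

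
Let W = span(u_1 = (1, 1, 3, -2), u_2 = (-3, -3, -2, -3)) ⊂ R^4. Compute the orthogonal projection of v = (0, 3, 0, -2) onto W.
proj_W(v) = (16/33, 16/33, 201/143, -389/429)

Set up U = [u_1 | ... | u_2] ∈ R^(4×2). The projector onto W = col(U) is P = U (U^T U)^(-1) U^T.
Compute U^T U =
  [15, -6]
  [-6, 31],
and U^T v = (7, -3).
Solve U^T U · c = U^T v for the coefficients: c = (199/429, -1/143). The projection is proj_W(v) = U c.
Check: (v - proj_W(v)) · u_1 = 0  (should be 0).
Check: (v - proj_W(v)) · u_2 = 0  (should be 0).
Result: proj_W(v) = (16/33, 16/33, 201/143, -389/429).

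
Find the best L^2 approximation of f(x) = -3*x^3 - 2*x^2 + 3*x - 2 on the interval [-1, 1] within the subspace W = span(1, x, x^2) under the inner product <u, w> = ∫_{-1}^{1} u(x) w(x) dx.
g(x) = -2*x^2 + 6*x/5 - 2

The best approximation g ∈ W is the orthogonal projection of f onto W. Writing g = a_0 + a_1 x + a_2 x^2, the coefficients solve the normal equations G · a = b where
  G_{ij} = <φ_i, φ_j> and b_i = <f, φ_i>, with φ_0 = 1, φ_1 = x, φ_2 = x^2.
G =
  [2, 0, 2/3]
  [0, 2/3, 0]
  [2/3, 0, 2/5],
b = (-16/3, 4/5, -32/15).
Solving gives a_0 = -2, a_1 = 6/5, a_2 = -2, so
  g(x) = -2*x^2 + 6*x/5 - 2.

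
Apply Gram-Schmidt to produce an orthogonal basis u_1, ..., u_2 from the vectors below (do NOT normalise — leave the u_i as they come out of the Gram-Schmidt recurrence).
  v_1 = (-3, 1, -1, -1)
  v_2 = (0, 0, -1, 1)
Orthogonal basis:
  u_1 = (-3, 1, -1, -1)
  u_2 = (0, 0, -1, 1)

Apply the Gram-Schmidt recurrence
  u_1 = v_1
  u_i = v_i − Σ_{j<i} ((v_i · u_j) / (u_j · u_j)) · u_j.

Step by step this gives:
  u_1 = (-3, 1, -1, -1)
  u_2 = (0, 0, -1, 1)

Orthogonality check:
  u_2 · u_1 = 0 (should be 0)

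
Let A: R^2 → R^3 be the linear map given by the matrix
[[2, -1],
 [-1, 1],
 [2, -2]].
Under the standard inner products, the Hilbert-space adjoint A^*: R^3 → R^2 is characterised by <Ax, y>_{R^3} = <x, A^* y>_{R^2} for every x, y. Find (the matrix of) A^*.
A^* = A^T =
[[2, -1, 2],
 [-1, 1, -2]]

For real matrices with standard dot products, the defining identity <Ax, y> = <x, A^* y> gives (Ax)^T y = x^T (A^*) y, i.e. x^T A^T y = x^T (A^*) y. Since this holds for all x, y, we must have A^* = A^T. Therefore
A^* =
[[2, -1, 2],
 [-1, 1, -2]].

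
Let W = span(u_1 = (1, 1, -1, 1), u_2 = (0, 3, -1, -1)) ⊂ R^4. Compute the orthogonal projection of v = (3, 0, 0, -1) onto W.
proj_W(v) = (19/35, 13/35, -17/35, 3/5)

Set up U = [u_1 | ... | u_2] ∈ R^(4×2). The projector onto W = col(U) is P = U (U^T U)^(-1) U^T.
Compute U^T U =
  [4, 3]
  [3, 11],
and U^T v = (2, 1).
Solve U^T U · c = U^T v for the coefficients: c = (19/35, -2/35). The projection is proj_W(v) = U c.
Check: (v - proj_W(v)) · u_1 = 0  (should be 0).
Check: (v - proj_W(v)) · u_2 = 0  (should be 0).
Result: proj_W(v) = (19/35, 13/35, -17/35, 3/5).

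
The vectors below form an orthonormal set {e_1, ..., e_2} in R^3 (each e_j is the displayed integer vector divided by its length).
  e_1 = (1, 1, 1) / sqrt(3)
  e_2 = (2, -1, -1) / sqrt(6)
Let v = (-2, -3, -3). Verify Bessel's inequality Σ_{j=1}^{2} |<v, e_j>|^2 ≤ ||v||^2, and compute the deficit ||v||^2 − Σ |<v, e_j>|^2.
Σ |<v, e_j>|^2 = 22; ||v||^2 = 22; deficit = 0

Write each e_j = u_j / sqrt(<u_j, u_j>) where u_j is the displayed integer vector. Then <v, e_j> = <v, u_j> / sqrt(<u_j, u_j>), so |<v, e_j>|^2 = <v, u_j>^2 / <u_j, u_j>.
Coefficients: <v, e_1> = -8/sqrt(3), <v, e_2> = 2/sqrt(6).
Square and sum: Σ |<v, e_j>|^2 = 22.
Compute ||v||^2 = v·v = 22.
Deficit = 22 − 22 = 0 ≥ 0, confirming Bessel's inequality. (The deficit equals ||v − Σ <v,e_j> e_j||^2, the squared distance from v to span{e_j}.)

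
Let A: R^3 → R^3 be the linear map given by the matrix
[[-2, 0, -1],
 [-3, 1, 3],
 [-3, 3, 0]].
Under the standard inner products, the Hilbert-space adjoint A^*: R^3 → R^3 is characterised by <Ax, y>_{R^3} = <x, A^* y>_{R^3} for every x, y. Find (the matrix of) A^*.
A^* = A^T =
[[-2, -3, -3],
 [0, 1, 3],
 [-1, 3, 0]]

For real matrices with standard dot products, the defining identity <Ax, y> = <x, A^* y> gives (Ax)^T y = x^T (A^*) y, i.e. x^T A^T y = x^T (A^*) y. Since this holds for all x, y, we must have A^* = A^T. Therefore
A^* =
[[-2, -3, -3],
 [0, 1, 3],
 [-1, 3, 0]].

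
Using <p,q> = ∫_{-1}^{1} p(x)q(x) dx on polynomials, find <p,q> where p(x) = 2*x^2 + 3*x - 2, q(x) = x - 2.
<p,q> = 22/3

Expand the product: p(x)·q(x) = 2*x^3 - x^2 - 8*x + 4.
∫_{-1}^{1} of each monomial x^k gives [2/(k+1) if k even, 0 if k odd]. Integrating term-by-term (or equivalently evaluating the antiderivative F(x) = x^4/2 - x^3/3 - 4*x^2 + 4*x at the endpoints):
  F(1) − F(−1) = 1/6 − (-43/6) = 22/3.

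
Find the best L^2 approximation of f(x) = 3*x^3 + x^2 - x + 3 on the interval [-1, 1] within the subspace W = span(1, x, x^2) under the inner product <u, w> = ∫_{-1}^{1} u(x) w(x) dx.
g(x) = x^2 + 4*x/5 + 3

The best approximation g ∈ W is the orthogonal projection of f onto W. Writing g = a_0 + a_1 x + a_2 x^2, the coefficients solve the normal equations G · a = b where
  G_{ij} = <φ_i, φ_j> and b_i = <f, φ_i>, with φ_0 = 1, φ_1 = x, φ_2 = x^2.
G =
  [2, 0, 2/3]
  [0, 2/3, 0]
  [2/3, 0, 2/5],
b = (20/3, 8/15, 12/5).
Solving gives a_0 = 3, a_1 = 4/5, a_2 = 1, so
  g(x) = x^2 + 4*x/5 + 3.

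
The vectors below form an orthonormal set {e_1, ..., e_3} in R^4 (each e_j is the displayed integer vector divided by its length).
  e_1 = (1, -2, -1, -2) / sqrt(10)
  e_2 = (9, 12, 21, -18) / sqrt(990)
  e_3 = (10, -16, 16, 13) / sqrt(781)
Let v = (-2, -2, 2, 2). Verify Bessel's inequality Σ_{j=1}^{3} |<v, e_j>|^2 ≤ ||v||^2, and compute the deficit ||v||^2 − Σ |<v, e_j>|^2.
Σ |<v, e_j>|^2 = 652/71; ||v||^2 = 16; deficit = 484/71

Write each e_j = u_j / sqrt(<u_j, u_j>) where u_j is the displayed integer vector. Then <v, e_j> = <v, u_j> / sqrt(<u_j, u_j>), so |<v, e_j>|^2 = <v, u_j>^2 / <u_j, u_j>.
Coefficients: <v, e_1> = -4/sqrt(10), <v, e_2> = -36/sqrt(990), <v, e_3> = 70/sqrt(781).
Square and sum: Σ |<v, e_j>|^2 = 652/71.
Compute ||v||^2 = v·v = 16.
Deficit = 16 − 652/71 = 484/71 ≥ 0, confirming Bessel's inequality. (The deficit equals ||v − Σ <v,e_j> e_j||^2, the squared distance from v to span{e_j}.)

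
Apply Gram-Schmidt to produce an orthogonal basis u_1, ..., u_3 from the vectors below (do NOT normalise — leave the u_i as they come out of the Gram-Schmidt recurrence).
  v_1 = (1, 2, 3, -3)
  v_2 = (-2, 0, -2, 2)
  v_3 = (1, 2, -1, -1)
Orthogonal basis:
  u_1 = (1, 2, 3, -3)
  u_2 = (-32/23, 28/23, -4/23, 4/23)
  u_3 = (6/5, 6/5, -8/5, -2/5)

Apply the Gram-Schmidt recurrence
  u_1 = v_1
  u_i = v_i − Σ_{j<i} ((v_i · u_j) / (u_j · u_j)) · u_j.

Step by step this gives:
  u_1 = (1, 2, 3, -3)
  u_2 = (-32/23, 28/23, -4/23, 4/23)
  u_3 = (6/5, 6/5, -8/5, -2/5)

Orthogonality check:
  u_2 · u_1 = 0 (should be 0)
  u_3 · u_1 = 0 (should be 0)
  u_3 · u_2 = 0 (should be 0)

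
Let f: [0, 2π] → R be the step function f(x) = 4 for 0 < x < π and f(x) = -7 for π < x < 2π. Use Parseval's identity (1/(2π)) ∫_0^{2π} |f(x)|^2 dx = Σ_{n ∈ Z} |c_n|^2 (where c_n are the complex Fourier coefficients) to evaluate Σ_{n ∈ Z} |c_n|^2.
Σ |c_n|^2 = 65/2

Parseval equates the L^2 energy of f (normalised by 1/(2π)) with the ℓ^2 sum of its Fourier coefficients: (1/(2π)) ∫_0^{2π} |f|^2 = Σ |c_n|^2.
Compute the left side: (1/(2π)) [∫_0^π 4^2 dx + ∫_π^{2π} (-7)^2 dx] = (1/(2π)) · (16π + 49π) = (16 + 49)/2 = 65/2.
So Σ_{n ∈ Z} |c_n|^2 = 65/2.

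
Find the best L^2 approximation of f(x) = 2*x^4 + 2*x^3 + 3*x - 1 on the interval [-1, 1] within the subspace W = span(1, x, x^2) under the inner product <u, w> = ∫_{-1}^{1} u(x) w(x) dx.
g(x) = 12*x^2/7 + 21*x/5 - 41/35

The best approximation g ∈ W is the orthogonal projection of f onto W. Writing g = a_0 + a_1 x + a_2 x^2, the coefficients solve the normal equations G · a = b where
  G_{ij} = <φ_i, φ_j> and b_i = <f, φ_i>, with φ_0 = 1, φ_1 = x, φ_2 = x^2.
G =
  [2, 0, 2/3]
  [0, 2/3, 0]
  [2/3, 0, 2/5],
b = (-6/5, 14/5, -2/21).
Solving gives a_0 = -41/35, a_1 = 21/5, a_2 = 12/7, so
  g(x) = 12*x^2/7 + 21*x/5 - 41/35.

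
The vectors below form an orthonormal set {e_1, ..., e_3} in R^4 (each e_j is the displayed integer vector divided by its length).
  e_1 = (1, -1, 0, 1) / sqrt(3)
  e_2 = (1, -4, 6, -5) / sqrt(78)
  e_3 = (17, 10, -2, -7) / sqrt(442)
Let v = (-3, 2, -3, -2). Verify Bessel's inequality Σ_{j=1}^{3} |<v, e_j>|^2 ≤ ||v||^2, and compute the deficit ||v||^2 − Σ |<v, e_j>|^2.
Σ |<v, e_j>|^2 = 361/17; ||v||^2 = 26; deficit = 81/17

Write each e_j = u_j / sqrt(<u_j, u_j>) where u_j is the displayed integer vector. Then <v, e_j> = <v, u_j> / sqrt(<u_j, u_j>), so |<v, e_j>|^2 = <v, u_j>^2 / <u_j, u_j>.
Coefficients: <v, e_1> = -7/sqrt(3), <v, e_2> = -19/sqrt(78), <v, e_3> = -11/sqrt(442).
Square and sum: Σ |<v, e_j>|^2 = 361/17.
Compute ||v||^2 = v·v = 26.
Deficit = 26 − 361/17 = 81/17 ≥ 0, confirming Bessel's inequality. (The deficit equals ||v − Σ <v,e_j> e_j||^2, the squared distance from v to span{e_j}.)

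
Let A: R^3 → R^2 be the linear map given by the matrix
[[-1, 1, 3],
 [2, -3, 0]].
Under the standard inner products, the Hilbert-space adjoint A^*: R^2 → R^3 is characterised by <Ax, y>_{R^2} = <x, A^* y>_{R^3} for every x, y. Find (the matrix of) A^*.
A^* = A^T =
[[-1, 2],
 [1, -3],
 [3, 0]]

For real matrices with standard dot products, the defining identity <Ax, y> = <x, A^* y> gives (Ax)^T y = x^T (A^*) y, i.e. x^T A^T y = x^T (A^*) y. Since this holds for all x, y, we must have A^* = A^T. Therefore
A^* =
[[-1, 2],
 [1, -3],
 [3, 0]].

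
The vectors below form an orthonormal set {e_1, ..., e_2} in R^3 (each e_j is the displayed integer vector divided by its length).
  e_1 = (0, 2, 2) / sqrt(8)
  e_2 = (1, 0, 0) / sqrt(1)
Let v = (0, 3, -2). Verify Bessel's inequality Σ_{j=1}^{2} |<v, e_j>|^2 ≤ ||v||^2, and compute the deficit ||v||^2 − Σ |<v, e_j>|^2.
Σ |<v, e_j>|^2 = 1/2; ||v||^2 = 13; deficit = 25/2

Write each e_j = u_j / sqrt(<u_j, u_j>) where u_j is the displayed integer vector. Then <v, e_j> = <v, u_j> / sqrt(<u_j, u_j>), so |<v, e_j>|^2 = <v, u_j>^2 / <u_j, u_j>.
Coefficients: <v, e_1> = 2/sqrt(8), <v, e_2> = 0/sqrt(1).
Square and sum: Σ |<v, e_j>|^2 = 1/2.
Compute ||v||^2 = v·v = 13.
Deficit = 13 − 1/2 = 25/2 ≥ 0, confirming Bessel's inequality. (The deficit equals ||v − Σ <v,e_j> e_j||^2, the squared distance from v to span{e_j}.)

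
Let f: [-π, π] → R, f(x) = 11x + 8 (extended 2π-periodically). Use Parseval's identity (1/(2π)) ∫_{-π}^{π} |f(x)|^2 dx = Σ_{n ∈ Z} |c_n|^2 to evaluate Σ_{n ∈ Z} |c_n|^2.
Σ |c_n|^2 = 121π^2/3 + 64

Expand and integrate term by term over [-π, π]:
  ∫ (11x)^2 dx = 121·(2π^3/3); ∫ 2·11·(8)·x dx = 0 (odd integrand); ∫ 8^2 dx = 64·2π.
So (1/(2π)) ∫_{-π}^{π} (11x + 8)^2 dx = 121π^2/3 + 64 = 121π^2/3 + 64.
Parseval ⇒ Σ |c_n|^2 = 121π^2/3 + 64.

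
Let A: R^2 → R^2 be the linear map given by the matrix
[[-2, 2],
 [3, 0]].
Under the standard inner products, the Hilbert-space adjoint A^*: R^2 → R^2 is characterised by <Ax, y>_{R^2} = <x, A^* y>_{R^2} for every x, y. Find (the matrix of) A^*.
A^* = A^T =
[[-2, 3],
 [2, 0]]

For real matrices with standard dot products, the defining identity <Ax, y> = <x, A^* y> gives (Ax)^T y = x^T (A^*) y, i.e. x^T A^T y = x^T (A^*) y. Since this holds for all x, y, we must have A^* = A^T. Therefore
A^* =
[[-2, 3],
 [2, 0]].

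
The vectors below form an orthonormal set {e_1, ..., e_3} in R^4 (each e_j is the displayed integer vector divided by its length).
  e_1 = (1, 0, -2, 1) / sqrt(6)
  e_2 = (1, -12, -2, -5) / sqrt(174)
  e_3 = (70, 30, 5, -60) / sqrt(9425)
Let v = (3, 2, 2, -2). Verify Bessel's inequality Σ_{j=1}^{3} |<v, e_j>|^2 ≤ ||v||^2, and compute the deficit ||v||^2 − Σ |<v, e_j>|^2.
Σ |<v, e_j>|^2 = 257/13; ||v||^2 = 21; deficit = 16/13

Write each e_j = u_j / sqrt(<u_j, u_j>) where u_j is the displayed integer vector. Then <v, e_j> = <v, u_j> / sqrt(<u_j, u_j>), so |<v, e_j>|^2 = <v, u_j>^2 / <u_j, u_j>.
Coefficients: <v, e_1> = -3/sqrt(6), <v, e_2> = -15/sqrt(174), <v, e_3> = 400/sqrt(9425).
Square and sum: Σ |<v, e_j>|^2 = 257/13.
Compute ||v||^2 = v·v = 21.
Deficit = 21 − 257/13 = 16/13 ≥ 0, confirming Bessel's inequality. (The deficit equals ||v − Σ <v,e_j> e_j||^2, the squared distance from v to span{e_j}.)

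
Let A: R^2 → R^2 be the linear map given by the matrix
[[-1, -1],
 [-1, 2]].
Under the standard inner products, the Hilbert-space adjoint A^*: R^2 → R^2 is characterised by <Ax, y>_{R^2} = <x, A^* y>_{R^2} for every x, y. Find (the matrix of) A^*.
A^* = A^T =
[[-1, -1],
 [-1, 2]]

For real matrices with standard dot products, the defining identity <Ax, y> = <x, A^* y> gives (Ax)^T y = x^T (A^*) y, i.e. x^T A^T y = x^T (A^*) y. Since this holds for all x, y, we must have A^* = A^T. Therefore
A^* =
[[-1, -1],
 [-1, 2]].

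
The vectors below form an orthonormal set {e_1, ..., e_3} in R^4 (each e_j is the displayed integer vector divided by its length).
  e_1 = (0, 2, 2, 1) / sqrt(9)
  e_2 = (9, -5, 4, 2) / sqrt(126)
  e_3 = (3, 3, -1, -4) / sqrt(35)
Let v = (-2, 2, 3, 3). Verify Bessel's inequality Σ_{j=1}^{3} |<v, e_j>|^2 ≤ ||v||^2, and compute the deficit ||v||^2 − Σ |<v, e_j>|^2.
Σ |<v, e_j>|^2 = 26; ||v||^2 = 26; deficit = 0

Write each e_j = u_j / sqrt(<u_j, u_j>) where u_j is the displayed integer vector. Then <v, e_j> = <v, u_j> / sqrt(<u_j, u_j>), so |<v, e_j>|^2 = <v, u_j>^2 / <u_j, u_j>.
Coefficients: <v, e_1> = 13/sqrt(9), <v, e_2> = -10/sqrt(126), <v, e_3> = -15/sqrt(35).
Square and sum: Σ |<v, e_j>|^2 = 26.
Compute ||v||^2 = v·v = 26.
Deficit = 26 − 26 = 0 ≥ 0, confirming Bessel's inequality. (The deficit equals ||v − Σ <v,e_j> e_j||^2, the squared distance from v to span{e_j}.)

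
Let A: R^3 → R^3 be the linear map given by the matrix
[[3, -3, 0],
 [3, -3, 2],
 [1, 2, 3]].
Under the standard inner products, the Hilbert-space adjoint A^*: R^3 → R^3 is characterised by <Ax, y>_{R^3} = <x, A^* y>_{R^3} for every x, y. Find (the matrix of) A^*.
A^* = A^T =
[[3, 3, 1],
 [-3, -3, 2],
 [0, 2, 3]]

For real matrices with standard dot products, the defining identity <Ax, y> = <x, A^* y> gives (Ax)^T y = x^T (A^*) y, i.e. x^T A^T y = x^T (A^*) y. Since this holds for all x, y, we must have A^* = A^T. Therefore
A^* =
[[3, 3, 1],
 [-3, -3, 2],
 [0, 2, 3]].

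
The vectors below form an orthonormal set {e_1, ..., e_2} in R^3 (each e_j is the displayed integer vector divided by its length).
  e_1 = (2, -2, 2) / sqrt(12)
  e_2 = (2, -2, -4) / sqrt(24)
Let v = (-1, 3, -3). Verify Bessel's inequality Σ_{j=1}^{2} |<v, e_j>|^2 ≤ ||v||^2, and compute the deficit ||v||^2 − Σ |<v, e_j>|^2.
Σ |<v, e_j>|^2 = 17; ||v||^2 = 19; deficit = 2

Write each e_j = u_j / sqrt(<u_j, u_j>) where u_j is the displayed integer vector. Then <v, e_j> = <v, u_j> / sqrt(<u_j, u_j>), so |<v, e_j>|^2 = <v, u_j>^2 / <u_j, u_j>.
Coefficients: <v, e_1> = -14/sqrt(12), <v, e_2> = 4/sqrt(24).
Square and sum: Σ |<v, e_j>|^2 = 17.
Compute ||v||^2 = v·v = 19.
Deficit = 19 − 17 = 2 ≥ 0, confirming Bessel's inequality. (The deficit equals ||v − Σ <v,e_j> e_j||^2, the squared distance from v to span{e_j}.)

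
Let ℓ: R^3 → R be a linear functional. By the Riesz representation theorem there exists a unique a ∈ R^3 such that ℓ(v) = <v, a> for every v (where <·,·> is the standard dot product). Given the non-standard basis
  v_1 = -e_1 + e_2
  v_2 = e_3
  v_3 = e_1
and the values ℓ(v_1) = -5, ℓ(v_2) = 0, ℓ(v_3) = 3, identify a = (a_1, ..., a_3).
a = (3, -2, 0)

Write a = (a_1, ..., a_3) in the standard basis. For each basis vector v_i, ℓ(v_i) = <v_i, a> is a linear equation in the a_j's. Collect the n equations into a matrix system V a = ℓ, where row i of V is v_i (expressed in the standard basis). Since V is invertible (lower-triangular with 1s on the diagonal, up to permutation), solve by back-substitution:
  V =
[[-1, 1, 0],
 [0, 0, 1],
 [1, 0, 0]]
  V a = (-5, 0, 3)
Solving gives a = (3, -2, 0).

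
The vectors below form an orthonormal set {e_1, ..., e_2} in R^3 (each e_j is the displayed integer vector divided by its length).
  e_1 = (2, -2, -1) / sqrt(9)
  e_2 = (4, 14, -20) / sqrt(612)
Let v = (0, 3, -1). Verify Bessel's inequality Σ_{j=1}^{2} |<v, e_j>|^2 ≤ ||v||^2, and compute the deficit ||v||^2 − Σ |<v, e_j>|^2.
Σ |<v, e_j>|^2 = 154/17; ||v||^2 = 10; deficit = 16/17

Write each e_j = u_j / sqrt(<u_j, u_j>) where u_j is the displayed integer vector. Then <v, e_j> = <v, u_j> / sqrt(<u_j, u_j>), so |<v, e_j>|^2 = <v, u_j>^2 / <u_j, u_j>.
Coefficients: <v, e_1> = -5/sqrt(9), <v, e_2> = 62/sqrt(612).
Square and sum: Σ |<v, e_j>|^2 = 154/17.
Compute ||v||^2 = v·v = 10.
Deficit = 10 − 154/17 = 16/17 ≥ 0, confirming Bessel's inequality. (The deficit equals ||v − Σ <v,e_j> e_j||^2, the squared distance from v to span{e_j}.)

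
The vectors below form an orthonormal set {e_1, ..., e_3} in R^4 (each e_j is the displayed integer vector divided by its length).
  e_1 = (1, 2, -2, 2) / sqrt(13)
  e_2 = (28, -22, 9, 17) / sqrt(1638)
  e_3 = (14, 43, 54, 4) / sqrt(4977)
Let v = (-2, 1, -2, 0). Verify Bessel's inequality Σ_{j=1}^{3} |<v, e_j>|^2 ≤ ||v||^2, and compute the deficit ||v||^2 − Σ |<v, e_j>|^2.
Σ |<v, e_j>|^2 = 679/79; ||v||^2 = 9; deficit = 32/79

Write each e_j = u_j / sqrt(<u_j, u_j>) where u_j is the displayed integer vector. Then <v, e_j> = <v, u_j> / sqrt(<u_j, u_j>), so |<v, e_j>|^2 = <v, u_j>^2 / <u_j, u_j>.
Coefficients: <v, e_1> = 4/sqrt(13), <v, e_2> = -96/sqrt(1638), <v, e_3> = -93/sqrt(4977).
Square and sum: Σ |<v, e_j>|^2 = 679/79.
Compute ||v||^2 = v·v = 9.
Deficit = 9 − 679/79 = 32/79 ≥ 0, confirming Bessel's inequality. (The deficit equals ||v − Σ <v,e_j> e_j||^2, the squared distance from v to span{e_j}.)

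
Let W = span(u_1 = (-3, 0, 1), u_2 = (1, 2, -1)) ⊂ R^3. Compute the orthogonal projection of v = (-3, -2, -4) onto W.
proj_W(v) = (-16/11, -5/11, 7/11)

Set up U = [u_1 | ... | u_2] ∈ R^(3×2). The projector onto W = col(U) is P = U (U^T U)^(-1) U^T.
Compute U^T U =
  [10, -4]
  [-4, 6],
and U^T v = (5, -3).
Solve U^T U · c = U^T v for the coefficients: c = (9/22, -5/22). The projection is proj_W(v) = U c.
Check: (v - proj_W(v)) · u_1 = 0  (should be 0).
Check: (v - proj_W(v)) · u_2 = 0  (should be 0).
Result: proj_W(v) = (-16/11, -5/11, 7/11).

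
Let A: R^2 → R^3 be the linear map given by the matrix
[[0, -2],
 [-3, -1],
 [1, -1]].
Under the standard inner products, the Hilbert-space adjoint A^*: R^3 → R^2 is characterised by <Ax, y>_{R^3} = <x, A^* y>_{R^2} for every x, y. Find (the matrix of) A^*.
A^* = A^T =
[[0, -3, 1],
 [-2, -1, -1]]

For real matrices with standard dot products, the defining identity <Ax, y> = <x, A^* y> gives (Ax)^T y = x^T (A^*) y, i.e. x^T A^T y = x^T (A^*) y. Since this holds for all x, y, we must have A^* = A^T. Therefore
A^* =
[[0, -3, 1],
 [-2, -1, -1]].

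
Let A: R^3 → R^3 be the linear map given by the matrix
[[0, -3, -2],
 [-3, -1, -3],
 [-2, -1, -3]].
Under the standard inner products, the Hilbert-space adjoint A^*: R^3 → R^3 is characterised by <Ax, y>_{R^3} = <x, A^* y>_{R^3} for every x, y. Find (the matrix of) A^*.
A^* = A^T =
[[0, -3, -2],
 [-3, -1, -1],
 [-2, -3, -3]]

For real matrices with standard dot products, the defining identity <Ax, y> = <x, A^* y> gives (Ax)^T y = x^T (A^*) y, i.e. x^T A^T y = x^T (A^*) y. Since this holds for all x, y, we must have A^* = A^T. Therefore
A^* =
[[0, -3, -2],
 [-3, -1, -1],
 [-2, -3, -3]].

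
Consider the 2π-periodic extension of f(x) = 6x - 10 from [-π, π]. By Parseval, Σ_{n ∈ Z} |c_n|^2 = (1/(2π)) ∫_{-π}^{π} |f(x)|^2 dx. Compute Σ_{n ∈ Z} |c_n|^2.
Σ |c_n|^2 = 12π^2 + 100

Expand and integrate term by term over [-π, π]:
  ∫ (6x)^2 dx = 36·(2π^3/3); ∫ 2·6·(-10)·x dx = 0 (odd integrand); ∫ (-10)^2 dx = 100·2π.
So (1/(2π)) ∫_{-π}^{π} (6x - 10)^2 dx = 36π^2/3 + 100 = 12π^2 + 100.
Parseval ⇒ Σ |c_n|^2 = 12π^2 + 100.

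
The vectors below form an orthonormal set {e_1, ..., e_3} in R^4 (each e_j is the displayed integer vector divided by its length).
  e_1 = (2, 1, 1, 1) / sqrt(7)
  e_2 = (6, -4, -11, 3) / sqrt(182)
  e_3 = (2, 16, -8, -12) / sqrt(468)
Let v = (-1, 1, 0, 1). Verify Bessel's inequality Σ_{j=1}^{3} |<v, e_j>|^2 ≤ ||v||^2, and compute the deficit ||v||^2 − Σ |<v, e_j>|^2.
Σ |<v, e_j>|^2 = 5/18; ||v||^2 = 3; deficit = 49/18

Write each e_j = u_j / sqrt(<u_j, u_j>) where u_j is the displayed integer vector. Then <v, e_j> = <v, u_j> / sqrt(<u_j, u_j>), so |<v, e_j>|^2 = <v, u_j>^2 / <u_j, u_j>.
Coefficients: <v, e_1> = 0/sqrt(7), <v, e_2> = -7/sqrt(182), <v, e_3> = 2/sqrt(468).
Square and sum: Σ |<v, e_j>|^2 = 5/18.
Compute ||v||^2 = v·v = 3.
Deficit = 3 − 5/18 = 49/18 ≥ 0, confirming Bessel's inequality. (The deficit equals ||v − Σ <v,e_j> e_j||^2, the squared distance from v to span{e_j}.)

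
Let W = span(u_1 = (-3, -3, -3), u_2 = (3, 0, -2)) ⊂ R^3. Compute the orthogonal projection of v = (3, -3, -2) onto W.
proj_W(v) = (42/19, -39/38, -121/38)

Set up U = [u_1 | ... | u_2] ∈ R^(3×2). The projector onto W = col(U) is P = U (U^T U)^(-1) U^T.
Compute U^T U =
  [27, -3]
  [-3, 13],
and U^T v = (6, 13).
Solve U^T U · c = U^T v for the coefficients: c = (13/38, 41/38). The projection is proj_W(v) = U c.
Check: (v - proj_W(v)) · u_1 = 0  (should be 0).
Check: (v - proj_W(v)) · u_2 = 0  (should be 0).
Result: proj_W(v) = (42/19, -39/38, -121/38).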